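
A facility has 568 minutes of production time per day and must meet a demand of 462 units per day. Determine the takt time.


Formula: Takt Time = Available Production Time / Customer Demand
Takt = 568 min/day / 462 units/day
Takt = 1.23 min/unit

1.23 min/unit


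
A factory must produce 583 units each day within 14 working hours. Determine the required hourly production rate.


Formula: Production Rate = Daily Demand / Available Hours
Rate = 583 units/day / 14 hours/day
Rate = 41.6 units/hour

41.6 units/hour


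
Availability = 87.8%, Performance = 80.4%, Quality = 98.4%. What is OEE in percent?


Formula: OEE = Availability * Performance * Quality / 10000
A * P = 87.8% * 80.4% / 100 = 70.59%
OEE = 70.59% * 98.4% / 100 = 69.5%

69.5%


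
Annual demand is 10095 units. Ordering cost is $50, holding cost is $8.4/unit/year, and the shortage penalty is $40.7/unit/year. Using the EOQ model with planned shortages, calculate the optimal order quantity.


Formula: EOQ* = sqrt(2DS/H) * sqrt((H+P)/P)
Base EOQ = sqrt(2*10095*50/8.4) = 346.67 units
Correction = sqrt((8.4+40.7)/40.7) = 1.09836
EOQ* = 346.67 * 1.09836 = 380.8 units

380.8 units


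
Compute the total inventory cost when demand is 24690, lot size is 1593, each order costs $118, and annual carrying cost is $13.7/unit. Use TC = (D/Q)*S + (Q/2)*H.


TC = 24690/1593 * 118 + 1593/2 * 13.7

$12740.94


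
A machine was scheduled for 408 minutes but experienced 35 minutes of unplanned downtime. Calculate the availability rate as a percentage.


Formula: Availability = (Planned Time - Downtime) / Planned Time * 100
Uptime = 408 - 35 = 373 min
Availability = 373 / 408 * 100 = 91.4%

91.4%


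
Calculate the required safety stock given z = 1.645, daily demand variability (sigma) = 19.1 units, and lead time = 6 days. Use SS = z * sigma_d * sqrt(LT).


Formula: SS = z * sigma_d * sqrt(LT)
sqrt(LT) = sqrt(6) = 2.4495
SS = 1.645 * 19.1 * 2.4495
SS = 77.0 units

77.0 units


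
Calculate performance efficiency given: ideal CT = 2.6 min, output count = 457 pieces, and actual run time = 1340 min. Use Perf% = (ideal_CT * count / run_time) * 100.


Formula: Performance = (Ideal CT * Total Count) / Run Time * 100
Ideal output time = 2.6 * 457 = 1188.2 min
Performance = 1188.2 / 1340 * 100 = 88.7%

88.7%


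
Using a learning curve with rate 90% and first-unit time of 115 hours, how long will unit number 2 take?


Formula: T_n = T_1 * (learning_rate)^(log2(n)) where learning_rate = rate/100
Doublings = log2(2) = 1
T_n = 115 * 0.9^1
T_n = 115 * 0.9 = 103.5 hours

103.5 hours


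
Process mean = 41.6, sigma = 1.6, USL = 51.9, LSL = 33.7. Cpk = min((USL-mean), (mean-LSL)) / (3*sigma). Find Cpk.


Cpu = (51.9 - 41.6) / (3 * 1.6) = 2.15
Cpl = (41.6 - 33.7) / (3 * 1.6) = 1.65
Cpk = min(2.15, 1.65) = 1.65

1.65


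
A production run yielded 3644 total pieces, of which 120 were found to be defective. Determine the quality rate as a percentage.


Formula: Quality Rate = Good Pieces / Total Pieces * 100
Good pieces = 3644 - 120 = 3524
QR = 3524 / 3644 * 100 = 96.7%

96.7%


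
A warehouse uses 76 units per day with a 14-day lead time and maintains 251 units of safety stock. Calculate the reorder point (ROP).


Formula: ROP = (Daily Demand * Lead Time) + Safety Stock
Demand during lead time = 76 * 14 = 1064 units
ROP = 1064 + 251 = 1315 units

1315 units


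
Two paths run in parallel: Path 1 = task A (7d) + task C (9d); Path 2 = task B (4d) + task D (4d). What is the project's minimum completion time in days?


Path 1 = 7 + 9 = 16 days
Path 2 = 4 + 4 = 8 days
Duration = max(16, 8) = 16 days

16 days


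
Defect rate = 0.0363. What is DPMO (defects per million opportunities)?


DPMO = defect_rate * 1000000 = 0.0363 * 1000000

36300


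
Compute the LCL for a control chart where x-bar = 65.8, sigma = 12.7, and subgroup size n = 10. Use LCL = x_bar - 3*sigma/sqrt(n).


LCL = 65.8 - 3 * 12.7 / sqrt(10)

53.75


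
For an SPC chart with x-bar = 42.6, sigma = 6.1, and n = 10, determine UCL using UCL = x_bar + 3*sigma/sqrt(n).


UCL = 42.6 + 3 * 6.1 / sqrt(10)

48.39


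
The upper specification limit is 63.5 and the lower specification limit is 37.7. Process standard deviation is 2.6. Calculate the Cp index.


Cp = (63.5 - 37.7) / (6 * 2.6)

1.65


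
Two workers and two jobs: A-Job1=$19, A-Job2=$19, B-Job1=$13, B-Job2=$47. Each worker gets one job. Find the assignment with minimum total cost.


Option 1: A->1 + B->2 = $19 + $47 = $66
Option 2: A->2 + B->1 = $19 + $13 = $32
Min cost = min($66, $32) = $32

$32


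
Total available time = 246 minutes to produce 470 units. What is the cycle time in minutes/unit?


Formula: CT = Available Time / Number of Units
CT = 246 min / 470 units
CT = 0.52 min/unit

0.52 min/unit


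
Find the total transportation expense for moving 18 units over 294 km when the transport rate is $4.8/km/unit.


TC = dist * cost * units = 294 * 4.8 * 18 = $25401.60

$25401.60


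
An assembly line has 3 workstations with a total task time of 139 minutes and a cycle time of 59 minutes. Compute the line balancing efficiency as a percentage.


Formula: Efficiency = Sum of Task Times / (N_stations * CT) * 100
Total station capacity = 3 stations * 59 min = 177 min
Efficiency = 139 / 177 * 100 = 78.5%

78.5%


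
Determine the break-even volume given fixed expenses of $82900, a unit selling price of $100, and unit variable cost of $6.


Formula: BEQ = Fixed Costs / (Price - Variable Cost)
Contribution margin = $100 - $6 = $94/unit
BEQ = ceil($82900 / $94/unit) = ceil(881.91) = 882 units

882 units


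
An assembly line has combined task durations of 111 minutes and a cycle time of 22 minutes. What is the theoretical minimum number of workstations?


Formula: N_min = ceil(Sum of Task Times / Cycle Time)
N_min = ceil(111 min / 22 min) = ceil(5.0455)
N_min = 6 stations

6


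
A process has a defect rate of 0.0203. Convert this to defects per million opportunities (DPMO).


DPMO = defect_rate * 1000000 = 0.0203 * 1000000

20300


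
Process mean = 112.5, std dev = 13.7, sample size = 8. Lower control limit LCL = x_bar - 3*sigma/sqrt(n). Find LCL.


LCL = 112.5 - 3 * 13.7 / sqrt(8)

97.97


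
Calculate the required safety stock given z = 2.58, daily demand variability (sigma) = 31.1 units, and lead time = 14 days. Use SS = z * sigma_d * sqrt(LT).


Formula: SS = z * sigma_d * sqrt(LT)
sqrt(LT) = sqrt(14) = 3.7417
SS = 2.58 * 31.1 * 3.7417
SS = 300.2 units

300.2 units


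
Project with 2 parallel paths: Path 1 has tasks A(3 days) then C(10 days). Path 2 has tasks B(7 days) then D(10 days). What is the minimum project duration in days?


Path 1 = 3 + 10 = 13 days
Path 2 = 7 + 10 = 17 days
Duration = max(13, 17) = 17 days

17 days


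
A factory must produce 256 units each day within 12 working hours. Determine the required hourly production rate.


Formula: Production Rate = Daily Demand / Available Hours
Rate = 256 units/day / 12 hours/day
Rate = 21.3 units/hour

21.3 units/hour


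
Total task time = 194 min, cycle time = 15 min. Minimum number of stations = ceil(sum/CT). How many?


Formula: N_min = ceil(Sum of Task Times / Cycle Time)
N_min = ceil(194 min / 15 min) = ceil(12.9333)
N_min = 13 stations

13


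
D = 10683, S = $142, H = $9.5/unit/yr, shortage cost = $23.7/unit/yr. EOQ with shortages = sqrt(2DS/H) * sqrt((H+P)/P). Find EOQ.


Formula: EOQ* = sqrt(2DS/H) * sqrt((H+P)/P)
Base EOQ = sqrt(2*10683*142/9.5) = 565.12 units
Correction = sqrt((9.5+23.7)/23.7) = 1.18357
EOQ* = 565.12 * 1.18357 = 668.9 units

668.9 units


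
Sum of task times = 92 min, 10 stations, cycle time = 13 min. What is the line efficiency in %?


Formula: Efficiency = Sum of Task Times / (N_stations * CT) * 100
Total station capacity = 10 stations * 13 min = 130 min
Efficiency = 92 / 130 * 100 = 70.8%

70.8%


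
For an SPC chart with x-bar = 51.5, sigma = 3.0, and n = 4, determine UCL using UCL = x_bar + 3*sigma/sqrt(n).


UCL = 51.5 + 3 * 3.0 / sqrt(4)

56.0


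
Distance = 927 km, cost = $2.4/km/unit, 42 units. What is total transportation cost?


TC = dist * cost * units = 927 * 2.4 * 42 = $93441.60

$93441.60


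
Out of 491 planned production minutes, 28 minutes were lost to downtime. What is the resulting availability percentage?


Formula: Availability = (Planned Time - Downtime) / Planned Time * 100
Uptime = 491 - 28 = 463 min
Availability = 463 / 491 * 100 = 94.3%

94.3%


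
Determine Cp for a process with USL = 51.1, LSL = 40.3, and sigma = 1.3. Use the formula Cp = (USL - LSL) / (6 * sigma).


Cp = (51.1 - 40.3) / (6 * 1.3)

1.38


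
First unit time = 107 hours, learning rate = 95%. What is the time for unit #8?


Formula: T_n = T_1 * (learning_rate)^(log2(n)) where learning_rate = rate/100
Doublings = log2(8) = 3
T_n = 107 * 0.95^3
T_n = 107 * 0.8574 = 91.7 hours

91.7 hours


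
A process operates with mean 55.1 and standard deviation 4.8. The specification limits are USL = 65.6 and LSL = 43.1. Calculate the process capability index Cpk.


Cpu = (65.6 - 55.1) / (3 * 4.8) = 0.73
Cpl = (55.1 - 43.1) / (3 * 4.8) = 0.83
Cpk = min(0.73, 0.83) = 0.73

0.73


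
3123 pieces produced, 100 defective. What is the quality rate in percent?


Formula: Quality Rate = Good Pieces / Total Pieces * 100
Good pieces = 3123 - 100 = 3023
QR = 3023 / 3123 * 100 = 96.8%

96.8%


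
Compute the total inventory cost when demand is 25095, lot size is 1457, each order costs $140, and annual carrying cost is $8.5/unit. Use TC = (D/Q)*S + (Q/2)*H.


TC = 25095/1457 * 140 + 1457/2 * 8.5

$8603.57


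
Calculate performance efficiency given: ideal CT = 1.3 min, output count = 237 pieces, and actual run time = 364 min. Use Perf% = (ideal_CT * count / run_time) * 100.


Formula: Performance = (Ideal CT * Total Count) / Run Time * 100
Ideal output time = 1.3 * 237 = 308.1 min
Performance = 308.1 / 364 * 100 = 84.6%

84.6%


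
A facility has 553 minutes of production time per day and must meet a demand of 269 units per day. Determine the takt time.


Formula: Takt Time = Available Production Time / Customer Demand
Takt = 553 min/day / 269 units/day
Takt = 2.06 min/unit

2.06 min/unit


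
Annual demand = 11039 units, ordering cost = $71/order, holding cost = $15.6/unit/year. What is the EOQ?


Formula: EOQ = sqrt(2 * D * S / H)
Numerator: 2 * 11039 * 71 = 1567538
2DS/H = 1567538 / 15.6 = 100483.2
EOQ = sqrt(100483.2) = 317.0 units

317.0 units


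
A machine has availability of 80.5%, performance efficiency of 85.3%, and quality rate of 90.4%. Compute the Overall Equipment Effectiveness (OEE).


Formula: OEE = Availability * Performance * Quality / 10000
A * P = 80.5% * 85.3% / 100 = 68.67%
OEE = 68.67% * 90.4% / 100 = 62.1%

62.1%


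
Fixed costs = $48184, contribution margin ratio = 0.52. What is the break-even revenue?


Formula: BER = Fixed Costs / Contribution Margin Ratio
BER = $48184 / 0.52
BER = $92661.54 (to the nearest cent)

$92661.54


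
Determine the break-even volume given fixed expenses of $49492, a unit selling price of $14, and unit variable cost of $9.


Formula: BEQ = Fixed Costs / (Price - Variable Cost)
Contribution margin = $14 - $9 = $5/unit
BEQ = ceil($49492 / $5/unit) = ceil(9898.4) = 9899 units

9899 units


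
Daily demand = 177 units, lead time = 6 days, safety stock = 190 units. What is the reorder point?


Formula: ROP = (Daily Demand * Lead Time) + Safety Stock
Demand during lead time = 177 * 6 = 1062 units
ROP = 1062 + 190 = 1252 units

1252 units


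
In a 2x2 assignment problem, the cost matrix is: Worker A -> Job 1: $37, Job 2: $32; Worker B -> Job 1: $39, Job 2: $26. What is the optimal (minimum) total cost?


Option 1: A->1 + B->2 = $37 + $26 = $63
Option 2: A->2 + B->1 = $32 + $39 = $71
Min cost = min($63, $71) = $63

$63


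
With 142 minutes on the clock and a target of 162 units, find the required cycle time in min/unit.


Formula: CT = Available Time / Number of Units
CT = 142 min / 162 units
CT = 0.88 min/unit

0.88 min/unit


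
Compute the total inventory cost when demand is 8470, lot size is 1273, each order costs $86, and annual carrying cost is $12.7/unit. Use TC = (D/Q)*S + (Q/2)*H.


TC = 8470/1273 * 86 + 1273/2 * 12.7

$8655.76


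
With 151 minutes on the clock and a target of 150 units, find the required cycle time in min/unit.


Formula: CT = Available Time / Number of Units
CT = 151 min / 150 units
CT = 1.01 min/unit

1.01 min/unit


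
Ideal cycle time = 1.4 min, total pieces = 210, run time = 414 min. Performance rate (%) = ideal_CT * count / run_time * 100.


Formula: Performance = (Ideal CT * Total Count) / Run Time * 100
Ideal output time = 1.4 * 210 = 294.0 min
Performance = 294.0 / 414 * 100 = 71.0%

71.0%


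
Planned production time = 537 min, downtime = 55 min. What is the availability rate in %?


Formula: Availability = (Planned Time - Downtime) / Planned Time * 100
Uptime = 537 - 55 = 482 min
Availability = 482 / 537 * 100 = 89.8%

89.8%


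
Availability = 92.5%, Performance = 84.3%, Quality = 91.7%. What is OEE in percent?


Formula: OEE = Availability * Performance * Quality / 10000
A * P = 92.5% * 84.3% / 100 = 77.98%
OEE = 77.98% * 91.7% / 100 = 71.5%

71.5%


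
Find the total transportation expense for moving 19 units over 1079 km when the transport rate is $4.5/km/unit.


TC = dist * cost * units = 1079 * 4.5 * 19 = $92254.50

$92254.50


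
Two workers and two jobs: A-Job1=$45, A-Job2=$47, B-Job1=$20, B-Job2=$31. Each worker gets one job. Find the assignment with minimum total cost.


Option 1: A->1 + B->2 = $45 + $31 = $76
Option 2: A->2 + B->1 = $47 + $20 = $67
Min cost = min($76, $67) = $67

$67


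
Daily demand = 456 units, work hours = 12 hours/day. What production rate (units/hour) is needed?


Formula: Production Rate = Daily Demand / Available Hours
Rate = 456 units/day / 12 hours/day
Rate = 38.0 units/hour

38.0 units/hour


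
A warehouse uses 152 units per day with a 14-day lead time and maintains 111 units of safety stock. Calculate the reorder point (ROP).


Formula: ROP = (Daily Demand * Lead Time) + Safety Stock
Demand during lead time = 152 * 14 = 2128 units
ROP = 2128 + 111 = 2239 units

2239 units


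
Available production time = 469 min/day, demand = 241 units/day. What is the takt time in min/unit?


Formula: Takt Time = Available Production Time / Customer Demand
Takt = 469 min/day / 241 units/day
Takt = 1.95 min/unit

1.95 min/unit


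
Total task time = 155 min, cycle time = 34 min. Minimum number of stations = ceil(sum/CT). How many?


Formula: N_min = ceil(Sum of Task Times / Cycle Time)
N_min = ceil(155 min / 34 min) = ceil(4.5588)
N_min = 5 stations

5


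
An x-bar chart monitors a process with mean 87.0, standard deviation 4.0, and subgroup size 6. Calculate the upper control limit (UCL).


UCL = 87.0 + 3 * 4.0 / sqrt(6)

91.9


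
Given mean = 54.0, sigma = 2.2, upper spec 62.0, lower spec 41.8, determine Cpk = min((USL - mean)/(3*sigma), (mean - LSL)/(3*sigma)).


Cpu = (62.0 - 54.0) / (3 * 2.2) = 1.21
Cpl = (54.0 - 41.8) / (3 * 2.2) = 1.85
Cpk = min(1.21, 1.85) = 1.21

1.21


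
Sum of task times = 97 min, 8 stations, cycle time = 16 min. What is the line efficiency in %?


Formula: Efficiency = Sum of Task Times / (N_stations * CT) * 100
Total station capacity = 8 stations * 16 min = 128 min
Efficiency = 97 / 128 * 100 = 75.8%

75.8%


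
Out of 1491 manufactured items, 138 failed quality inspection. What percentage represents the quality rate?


Formula: Quality Rate = Good Pieces / Total Pieces * 100
Good pieces = 1491 - 138 = 1353
QR = 1353 / 1491 * 100 = 90.7%

90.7%


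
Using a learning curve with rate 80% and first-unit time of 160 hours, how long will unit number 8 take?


Formula: T_n = T_1 * (learning_rate)^(log2(n)) where learning_rate = rate/100
Doublings = log2(8) = 3
T_n = 160 * 0.8^3
T_n = 160 * 0.512 = 81.9 hours

81.9 hours


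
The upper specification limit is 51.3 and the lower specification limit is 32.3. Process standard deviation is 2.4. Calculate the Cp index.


Cp = (51.3 - 32.3) / (6 * 2.4)

1.32


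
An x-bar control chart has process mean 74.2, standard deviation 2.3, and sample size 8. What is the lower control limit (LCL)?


LCL = 74.2 - 3 * 2.3 / sqrt(8)

71.76


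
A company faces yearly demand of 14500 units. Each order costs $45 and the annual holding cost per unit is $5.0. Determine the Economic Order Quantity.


Formula: EOQ = sqrt(2 * D * S / H)
Numerator: 2 * 14500 * 45 = 1305000
2DS/H = 1305000 / 5.0 = 261000.0
EOQ = sqrt(261000.0) = 510.9 units

510.9 units


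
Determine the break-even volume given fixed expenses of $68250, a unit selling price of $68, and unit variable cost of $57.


Formula: BEQ = Fixed Costs / (Price - Variable Cost)
Contribution margin = $68 - $57 = $11/unit
BEQ = ceil($68250 / $11/unit) = ceil(6204.55) = 6205 units

6205 units


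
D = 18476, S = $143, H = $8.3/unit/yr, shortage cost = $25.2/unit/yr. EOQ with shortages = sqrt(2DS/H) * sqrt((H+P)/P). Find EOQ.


Formula: EOQ* = sqrt(2DS/H) * sqrt((H+P)/P)
Base EOQ = sqrt(2*18476*143/8.3) = 797.9 units
Correction = sqrt((8.3+25.2)/25.2) = 1.15298
EOQ* = 797.9 * 1.15298 = 920.0 units

920.0 units


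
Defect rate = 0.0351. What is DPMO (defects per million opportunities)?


DPMO = defect_rate * 1000000 = 0.0351 * 1000000

35100


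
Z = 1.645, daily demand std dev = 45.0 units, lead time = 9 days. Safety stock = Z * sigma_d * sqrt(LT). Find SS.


Formula: SS = z * sigma_d * sqrt(LT)
sqrt(LT) = sqrt(9) = 3.0
SS = 1.645 * 45.0 * 3.0
SS = 222.1 units

222.1 units


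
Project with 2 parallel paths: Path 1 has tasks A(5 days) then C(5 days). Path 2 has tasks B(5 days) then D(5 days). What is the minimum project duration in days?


Path 1 = 5 + 5 = 10 days
Path 2 = 5 + 5 = 10 days
Duration = max(10, 10) = 10 days

10 days


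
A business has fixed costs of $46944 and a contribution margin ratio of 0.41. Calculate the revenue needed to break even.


Formula: BER = Fixed Costs / Contribution Margin Ratio
BER = $46944 / 0.41
BER = $114497.56 (to the nearest cent)

$114497.56


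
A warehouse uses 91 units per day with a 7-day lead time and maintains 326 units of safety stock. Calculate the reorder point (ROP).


Formula: ROP = (Daily Demand * Lead Time) + Safety Stock
Demand during lead time = 91 * 7 = 637 units
ROP = 637 + 326 = 963 units

963 units


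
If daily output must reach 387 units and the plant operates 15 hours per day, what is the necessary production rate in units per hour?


Formula: Production Rate = Daily Demand / Available Hours
Rate = 387 units/day / 15 hours/day
Rate = 25.8 units/hour

25.8 units/hour


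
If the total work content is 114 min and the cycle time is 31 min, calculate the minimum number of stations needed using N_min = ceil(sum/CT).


Formula: N_min = ceil(Sum of Task Times / Cycle Time)
N_min = ceil(114 min / 31 min) = ceil(3.6774)
N_min = 4 stations

4


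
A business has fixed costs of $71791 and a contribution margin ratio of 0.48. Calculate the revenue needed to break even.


Formula: BER = Fixed Costs / Contribution Margin Ratio
BER = $71791 / 0.48
BER = $149564.58 (to the nearest cent)

$149564.58


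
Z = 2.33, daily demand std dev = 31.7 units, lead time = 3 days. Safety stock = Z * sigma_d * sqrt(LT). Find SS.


Formula: SS = z * sigma_d * sqrt(LT)
sqrt(LT) = sqrt(3) = 1.7321
SS = 2.33 * 31.7 * 1.7321
SS = 127.9 units

127.9 units


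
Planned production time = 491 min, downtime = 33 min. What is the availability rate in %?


Formula: Availability = (Planned Time - Downtime) / Planned Time * 100
Uptime = 491 - 33 = 458 min
Availability = 458 / 491 * 100 = 93.3%

93.3%


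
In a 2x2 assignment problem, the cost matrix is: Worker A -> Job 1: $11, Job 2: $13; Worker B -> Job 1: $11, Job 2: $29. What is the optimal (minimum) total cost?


Option 1: A->1 + B->2 = $11 + $29 = $40
Option 2: A->2 + B->1 = $13 + $11 = $24
Min cost = min($40, $24) = $24

$24


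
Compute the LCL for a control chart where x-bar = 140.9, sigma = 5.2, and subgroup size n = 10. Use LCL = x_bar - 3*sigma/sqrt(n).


LCL = 140.9 - 3 * 5.2 / sqrt(10)

135.97


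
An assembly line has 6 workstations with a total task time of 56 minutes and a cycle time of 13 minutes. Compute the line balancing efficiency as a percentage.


Formula: Efficiency = Sum of Task Times / (N_stations * CT) * 100
Total station capacity = 6 stations * 13 min = 78 min
Efficiency = 56 / 78 * 100 = 71.8%

71.8%


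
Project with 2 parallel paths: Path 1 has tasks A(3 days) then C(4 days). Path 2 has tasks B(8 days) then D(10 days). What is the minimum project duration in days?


Path 1 = 3 + 4 = 7 days
Path 2 = 8 + 10 = 18 days
Duration = max(7, 18) = 18 days

18 days


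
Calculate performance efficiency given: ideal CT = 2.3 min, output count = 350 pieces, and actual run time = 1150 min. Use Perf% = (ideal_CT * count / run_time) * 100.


Formula: Performance = (Ideal CT * Total Count) / Run Time * 100
Ideal output time = 2.3 * 350 = 805.0 min
Performance = 805.0 / 1150 * 100 = 70.0%

70.0%


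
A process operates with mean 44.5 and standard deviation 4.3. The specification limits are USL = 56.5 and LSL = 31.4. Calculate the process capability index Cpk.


Cpu = (56.5 - 44.5) / (3 * 4.3) = 0.93
Cpl = (44.5 - 31.4) / (3 * 4.3) = 1.02
Cpk = min(0.93, 1.02) = 0.93

0.93


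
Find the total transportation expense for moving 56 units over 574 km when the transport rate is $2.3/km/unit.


TC = dist * cost * units = 574 * 2.3 * 56 = $73931.20

$73931.20


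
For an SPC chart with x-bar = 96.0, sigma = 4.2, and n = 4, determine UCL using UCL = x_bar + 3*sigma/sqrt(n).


UCL = 96.0 + 3 * 4.2 / sqrt(4)

102.3


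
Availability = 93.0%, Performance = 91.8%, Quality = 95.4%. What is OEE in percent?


Formula: OEE = Availability * Performance * Quality / 10000
A * P = 93.0% * 91.8% / 100 = 85.37%
OEE = 85.37% * 95.4% / 100 = 81.4%

81.4%


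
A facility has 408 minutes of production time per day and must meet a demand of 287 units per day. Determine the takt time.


Formula: Takt Time = Available Production Time / Customer Demand
Takt = 408 min/day / 287 units/day
Takt = 1.42 min/unit

1.42 min/unit


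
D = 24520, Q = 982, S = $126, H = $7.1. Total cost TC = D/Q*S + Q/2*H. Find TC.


TC = 24520/982 * 126 + 982/2 * 7.1

$6632.25


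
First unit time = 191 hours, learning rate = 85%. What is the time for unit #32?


Formula: T_n = T_1 * (learning_rate)^(log2(n)) where learning_rate = rate/100
Doublings = log2(32) = 5
T_n = 191 * 0.85^5
T_n = 191 * 0.4437 = 84.7 hours

84.7 hours


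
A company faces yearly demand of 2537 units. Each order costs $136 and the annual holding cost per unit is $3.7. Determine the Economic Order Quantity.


Formula: EOQ = sqrt(2 * D * S / H)
Numerator: 2 * 2537 * 136 = 690064
2DS/H = 690064 / 3.7 = 186503.8
EOQ = sqrt(186503.8) = 431.9 units

431.9 units


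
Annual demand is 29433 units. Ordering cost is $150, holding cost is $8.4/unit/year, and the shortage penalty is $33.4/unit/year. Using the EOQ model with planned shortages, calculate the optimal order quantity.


Formula: EOQ* = sqrt(2DS/H) * sqrt((H+P)/P)
Base EOQ = sqrt(2*29433*150/8.4) = 1025.27 units
Correction = sqrt((8.4+33.4)/33.4) = 1.1187
EOQ* = 1025.27 * 1.1187 = 1147.0 units

1147.0 units


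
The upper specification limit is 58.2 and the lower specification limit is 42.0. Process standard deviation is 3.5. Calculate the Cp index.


Cp = (58.2 - 42.0) / (6 * 3.5)

0.77


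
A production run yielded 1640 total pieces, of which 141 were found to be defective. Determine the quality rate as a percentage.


Formula: Quality Rate = Good Pieces / Total Pieces * 100
Good pieces = 1640 - 141 = 1499
QR = 1499 / 1640 * 100 = 91.4%

91.4%


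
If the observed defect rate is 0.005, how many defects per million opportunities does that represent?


DPMO = defect_rate * 1000000 = 0.005 * 1000000

5000


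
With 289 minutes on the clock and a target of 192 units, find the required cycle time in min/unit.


Formula: CT = Available Time / Number of Units
CT = 289 min / 192 units
CT = 1.51 min/unit

1.51 min/unit


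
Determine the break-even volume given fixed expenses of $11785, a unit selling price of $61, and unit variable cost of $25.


Formula: BEQ = Fixed Costs / (Price - Variable Cost)
Contribution margin = $61 - $25 = $36/unit
BEQ = ceil($11785 / $36/unit) = ceil(327.36) = 328 units

328 units


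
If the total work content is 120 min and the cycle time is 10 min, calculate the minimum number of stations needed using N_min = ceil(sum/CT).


Formula: N_min = ceil(Sum of Task Times / Cycle Time)
N_min = ceil(120 min / 10 min) = ceil(12.0)
N_min = 12 stations

12


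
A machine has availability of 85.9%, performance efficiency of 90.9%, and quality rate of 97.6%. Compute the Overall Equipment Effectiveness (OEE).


Formula: OEE = Availability * Performance * Quality / 10000
A * P = 85.9% * 90.9% / 100 = 78.08%
OEE = 78.08% * 97.6% / 100 = 76.2%

76.2%


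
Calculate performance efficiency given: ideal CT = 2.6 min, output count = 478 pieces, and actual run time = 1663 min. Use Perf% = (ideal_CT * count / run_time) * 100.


Formula: Performance = (Ideal CT * Total Count) / Run Time * 100
Ideal output time = 2.6 * 478 = 1242.8 min
Performance = 1242.8 / 1663 * 100 = 74.7%

74.7%


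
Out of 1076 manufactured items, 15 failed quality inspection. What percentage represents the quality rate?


Formula: Quality Rate = Good Pieces / Total Pieces * 100
Good pieces = 1076 - 15 = 1061
QR = 1061 / 1076 * 100 = 98.6%

98.6%


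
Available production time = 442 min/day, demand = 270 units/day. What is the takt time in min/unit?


Formula: Takt Time = Available Production Time / Customer Demand
Takt = 442 min/day / 270 units/day
Takt = 1.64 min/unit

1.64 min/unit


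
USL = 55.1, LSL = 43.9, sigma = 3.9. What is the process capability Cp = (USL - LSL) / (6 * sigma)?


Cp = (55.1 - 43.9) / (6 * 3.9)

0.48


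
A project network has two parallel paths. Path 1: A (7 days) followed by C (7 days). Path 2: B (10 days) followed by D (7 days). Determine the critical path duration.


Path 1 = 7 + 7 = 14 days
Path 2 = 10 + 7 = 17 days
Duration = max(14, 17) = 17 days

17 days


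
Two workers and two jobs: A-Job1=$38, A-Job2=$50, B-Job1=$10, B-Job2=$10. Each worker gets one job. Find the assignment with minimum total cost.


Option 1: A->1 + B->2 = $38 + $10 = $48
Option 2: A->2 + B->1 = $50 + $10 = $60
Min cost = min($48, $60) = $48

$48


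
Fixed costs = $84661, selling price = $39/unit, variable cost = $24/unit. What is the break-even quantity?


Formula: BEQ = Fixed Costs / (Price - Variable Cost)
Contribution margin = $39 - $24 = $15/unit
BEQ = ceil($84661 / $15/unit) = ceil(5644.07) = 5645 units

5645 units


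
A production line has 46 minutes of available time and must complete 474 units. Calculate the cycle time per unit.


Formula: CT = Available Time / Number of Units
CT = 46 min / 474 units
CT = 0.1 min/unit

0.1 min/unit


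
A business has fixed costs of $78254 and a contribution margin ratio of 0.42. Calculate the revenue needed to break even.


Formula: BER = Fixed Costs / Contribution Margin Ratio
BER = $78254 / 0.42
BER = $186319.05 (to the nearest cent)

$186319.05


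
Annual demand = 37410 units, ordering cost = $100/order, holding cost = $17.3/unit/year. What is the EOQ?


Formula: EOQ = sqrt(2 * D * S / H)
Numerator: 2 * 37410 * 100 = 7482000
2DS/H = 7482000 / 17.3 = 432485.5
EOQ = sqrt(432485.5) = 657.6 units

657.6 units


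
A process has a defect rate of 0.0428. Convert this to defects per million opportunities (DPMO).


DPMO = defect_rate * 1000000 = 0.0428 * 1000000

42800


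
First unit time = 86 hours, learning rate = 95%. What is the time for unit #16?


Formula: T_n = T_1 * (learning_rate)^(log2(n)) where learning_rate = rate/100
Doublings = log2(16) = 4
T_n = 86 * 0.95^4
T_n = 86 * 0.8145 = 70.0 hours

70.0 hours


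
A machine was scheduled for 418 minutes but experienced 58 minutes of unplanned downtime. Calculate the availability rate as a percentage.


Formula: Availability = (Planned Time - Downtime) / Planned Time * 100
Uptime = 418 - 58 = 360 min
Availability = 360 / 418 * 100 = 86.1%

86.1%


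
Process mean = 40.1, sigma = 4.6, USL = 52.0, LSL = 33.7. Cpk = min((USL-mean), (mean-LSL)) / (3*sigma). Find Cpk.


Cpu = (52.0 - 40.1) / (3 * 4.6) = 0.86
Cpl = (40.1 - 33.7) / (3 * 4.6) = 0.46
Cpk = min(0.86, 0.46) = 0.46

0.46


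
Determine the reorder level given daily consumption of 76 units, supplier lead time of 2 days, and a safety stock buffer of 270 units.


Formula: ROP = (Daily Demand * Lead Time) + Safety Stock
Demand during lead time = 76 * 2 = 152 units
ROP = 152 + 270 = 422 units

422 units


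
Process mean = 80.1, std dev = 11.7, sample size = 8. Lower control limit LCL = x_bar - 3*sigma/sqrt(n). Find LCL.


LCL = 80.1 - 3 * 11.7 / sqrt(8)

67.69


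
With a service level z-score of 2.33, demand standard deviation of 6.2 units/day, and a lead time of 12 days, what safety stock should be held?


Formula: SS = z * sigma_d * sqrt(LT)
sqrt(LT) = sqrt(12) = 3.4641
SS = 2.33 * 6.2 * 3.4641
SS = 50.0 units

50.0 units


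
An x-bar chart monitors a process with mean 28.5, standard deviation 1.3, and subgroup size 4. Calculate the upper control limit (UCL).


UCL = 28.5 + 3 * 1.3 / sqrt(4)

30.45


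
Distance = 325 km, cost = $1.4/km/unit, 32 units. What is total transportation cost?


TC = dist * cost * units = 325 * 1.4 * 32 = $14560.00

$14560.00


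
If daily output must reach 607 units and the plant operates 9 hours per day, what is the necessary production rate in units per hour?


Formula: Production Rate = Daily Demand / Available Hours
Rate = 607 units/day / 9 hours/day
Rate = 67.4 units/hour

67.4 units/hour


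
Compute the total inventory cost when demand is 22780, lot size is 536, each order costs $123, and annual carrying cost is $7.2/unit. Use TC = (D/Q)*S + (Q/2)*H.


TC = 22780/536 * 123 + 536/2 * 7.2

$7157.10


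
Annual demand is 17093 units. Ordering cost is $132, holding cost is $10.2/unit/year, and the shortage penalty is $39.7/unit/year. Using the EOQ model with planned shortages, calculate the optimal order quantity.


Formula: EOQ* = sqrt(2DS/H) * sqrt((H+P)/P)
Base EOQ = sqrt(2*17093*132/10.2) = 665.14 units
Correction = sqrt((10.2+39.7)/39.7) = 1.12113
EOQ* = 665.14 * 1.12113 = 745.7 units

745.7 units


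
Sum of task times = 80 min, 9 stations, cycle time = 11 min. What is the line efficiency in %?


Formula: Efficiency = Sum of Task Times / (N_stations * CT) * 100
Total station capacity = 9 stations * 11 min = 99 min
Efficiency = 80 / 99 * 100 = 80.8%

80.8%


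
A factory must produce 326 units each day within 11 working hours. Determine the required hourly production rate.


Formula: Production Rate = Daily Demand / Available Hours
Rate = 326 units/day / 11 hours/day
Rate = 29.6 units/hour

29.6 units/hour


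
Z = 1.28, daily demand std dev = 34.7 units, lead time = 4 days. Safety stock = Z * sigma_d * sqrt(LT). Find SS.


Formula: SS = z * sigma_d * sqrt(LT)
sqrt(LT) = sqrt(4) = 2.0
SS = 1.28 * 34.7 * 2.0
SS = 88.8 units

88.8 units


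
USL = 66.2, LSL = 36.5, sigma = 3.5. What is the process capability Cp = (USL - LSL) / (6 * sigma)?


Cp = (66.2 - 36.5) / (6 * 3.5)

1.41


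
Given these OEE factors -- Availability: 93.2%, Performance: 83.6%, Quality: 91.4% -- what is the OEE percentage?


Formula: OEE = Availability * Performance * Quality / 10000
A * P = 93.2% * 83.6% / 100 = 77.92%
OEE = 77.92% * 91.4% / 100 = 71.2%

71.2%


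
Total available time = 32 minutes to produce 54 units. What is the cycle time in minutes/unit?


Formula: CT = Available Time / Number of Units
CT = 32 min / 54 units
CT = 0.59 min/unit

0.59 min/unit


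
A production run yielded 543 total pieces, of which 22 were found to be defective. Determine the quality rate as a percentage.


Formula: Quality Rate = Good Pieces / Total Pieces * 100
Good pieces = 543 - 22 = 521
QR = 521 / 543 * 100 = 95.9%

95.9%


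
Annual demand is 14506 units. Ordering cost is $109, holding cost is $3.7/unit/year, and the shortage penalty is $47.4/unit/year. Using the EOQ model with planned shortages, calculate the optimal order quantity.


Formula: EOQ* = sqrt(2DS/H) * sqrt((H+P)/P)
Base EOQ = sqrt(2*14506*109/3.7) = 924.49 units
Correction = sqrt((3.7+47.4)/47.4) = 1.0383
EOQ* = 924.49 * 1.0383 = 959.9 units

959.9 units


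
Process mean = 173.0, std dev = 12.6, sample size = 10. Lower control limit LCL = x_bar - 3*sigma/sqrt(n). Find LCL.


LCL = 173.0 - 3 * 12.6 / sqrt(10)

161.05


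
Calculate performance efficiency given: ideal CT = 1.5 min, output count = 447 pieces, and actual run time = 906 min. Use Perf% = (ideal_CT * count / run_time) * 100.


Formula: Performance = (Ideal CT * Total Count) / Run Time * 100
Ideal output time = 1.5 * 447 = 670.5 min
Performance = 670.5 / 906 * 100 = 74.0%

74.0%


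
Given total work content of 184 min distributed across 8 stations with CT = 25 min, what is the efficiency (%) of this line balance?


Formula: Efficiency = Sum of Task Times / (N_stations * CT) * 100
Total station capacity = 8 stations * 25 min = 200 min
Efficiency = 184 / 200 * 100 = 92.0%

92.0%


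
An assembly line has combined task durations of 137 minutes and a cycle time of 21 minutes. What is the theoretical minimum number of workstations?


Formula: N_min = ceil(Sum of Task Times / Cycle Time)
N_min = ceil(137 min / 21 min) = ceil(6.5238)
N_min = 7 stations

7


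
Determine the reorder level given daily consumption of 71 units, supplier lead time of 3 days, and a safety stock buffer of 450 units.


Formula: ROP = (Daily Demand * Lead Time) + Safety Stock
Demand during lead time = 71 * 3 = 213 units
ROP = 213 + 450 = 663 units

663 units


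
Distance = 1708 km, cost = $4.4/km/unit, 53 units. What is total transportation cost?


TC = dist * cost * units = 1708 * 4.4 * 53 = $398305.60

$398305.60


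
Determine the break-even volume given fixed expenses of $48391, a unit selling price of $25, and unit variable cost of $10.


Formula: BEQ = Fixed Costs / (Price - Variable Cost)
Contribution margin = $25 - $10 = $15/unit
BEQ = ceil($48391 / $15/unit) = ceil(3226.07) = 3227 units

3227 units


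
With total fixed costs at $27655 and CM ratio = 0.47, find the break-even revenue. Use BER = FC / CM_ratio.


Formula: BER = Fixed Costs / Contribution Margin Ratio
BER = $27655 / 0.47
BER = $58840.43 (to the nearest cent)

$58840.43


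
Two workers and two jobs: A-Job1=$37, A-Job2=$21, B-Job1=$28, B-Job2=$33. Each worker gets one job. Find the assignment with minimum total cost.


Option 1: A->1 + B->2 = $37 + $33 = $70
Option 2: A->2 + B->1 = $21 + $28 = $49
Min cost = min($70, $49) = $49

$49


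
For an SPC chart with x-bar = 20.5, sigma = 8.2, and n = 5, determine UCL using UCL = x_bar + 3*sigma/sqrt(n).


UCL = 20.5 + 3 * 8.2 / sqrt(5)

31.5


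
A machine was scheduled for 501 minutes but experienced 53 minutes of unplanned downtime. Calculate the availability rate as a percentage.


Formula: Availability = (Planned Time - Downtime) / Planned Time * 100
Uptime = 501 - 53 = 448 min
Availability = 448 / 501 * 100 = 89.4%

89.4%


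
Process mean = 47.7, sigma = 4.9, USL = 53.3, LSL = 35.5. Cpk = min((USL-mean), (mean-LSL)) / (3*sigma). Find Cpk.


Cpu = (53.3 - 47.7) / (3 * 4.9) = 0.38
Cpl = (47.7 - 35.5) / (3 * 4.9) = 0.83
Cpk = min(0.38, 0.83) = 0.38

0.38


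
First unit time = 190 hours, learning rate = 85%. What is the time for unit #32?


Formula: T_n = T_1 * (learning_rate)^(log2(n)) where learning_rate = rate/100
Doublings = log2(32) = 5
T_n = 190 * 0.85^5
T_n = 190 * 0.4437 = 84.3 hours

84.3 hours


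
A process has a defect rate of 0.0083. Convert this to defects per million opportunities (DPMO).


DPMO = defect_rate * 1000000 = 0.0083 * 1000000

8300


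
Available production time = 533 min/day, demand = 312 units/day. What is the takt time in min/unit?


Formula: Takt Time = Available Production Time / Customer Demand
Takt = 533 min/day / 312 units/day
Takt = 1.71 min/unit

1.71 min/unit


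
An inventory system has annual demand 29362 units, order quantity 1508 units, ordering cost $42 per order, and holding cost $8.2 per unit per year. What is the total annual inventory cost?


TC = 29362/1508 * 42 + 1508/2 * 8.2

$7000.57


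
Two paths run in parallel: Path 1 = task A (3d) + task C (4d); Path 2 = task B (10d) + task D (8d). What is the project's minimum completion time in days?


Path 1 = 3 + 4 = 7 days
Path 2 = 10 + 8 = 18 days
Duration = max(7, 18) = 18 days

18 days


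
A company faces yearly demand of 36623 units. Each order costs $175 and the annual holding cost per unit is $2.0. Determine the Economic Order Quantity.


Formula: EOQ = sqrt(2 * D * S / H)
Numerator: 2 * 36623 * 175 = 12818050
2DS/H = 12818050 / 2.0 = 6409025.0
EOQ = sqrt(6409025.0) = 2531.6 units

2531.6 units


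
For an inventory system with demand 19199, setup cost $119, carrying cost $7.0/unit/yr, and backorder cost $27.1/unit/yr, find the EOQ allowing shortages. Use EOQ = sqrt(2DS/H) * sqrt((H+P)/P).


Formula: EOQ* = sqrt(2DS/H) * sqrt((H+P)/P)
Base EOQ = sqrt(2*19199*119/7.0) = 807.94 units
Correction = sqrt((7.0+27.1)/27.1) = 1.12174
EOQ* = 807.94 * 1.12174 = 906.3 units

906.3 units


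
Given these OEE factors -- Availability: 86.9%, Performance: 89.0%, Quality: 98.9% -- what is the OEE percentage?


Formula: OEE = Availability * Performance * Quality / 10000
A * P = 86.9% * 89.0% / 100 = 77.34%
OEE = 77.34% * 98.9% / 100 = 76.5%

76.5%


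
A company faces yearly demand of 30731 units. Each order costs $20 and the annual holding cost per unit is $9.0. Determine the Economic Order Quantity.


Formula: EOQ = sqrt(2 * D * S / H)
Numerator: 2 * 30731 * 20 = 1229240
2DS/H = 1229240 / 9.0 = 136582.2
EOQ = sqrt(136582.2) = 369.6 units

369.6 units


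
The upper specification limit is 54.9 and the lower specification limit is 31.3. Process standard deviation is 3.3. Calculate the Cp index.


Cp = (54.9 - 31.3) / (6 * 3.3)

1.19


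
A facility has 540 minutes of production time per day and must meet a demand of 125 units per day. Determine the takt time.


Formula: Takt Time = Available Production Time / Customer Demand
Takt = 540 min/day / 125 units/day
Takt = 4.32 min/unit

4.32 min/unit


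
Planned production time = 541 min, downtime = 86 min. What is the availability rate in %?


Formula: Availability = (Planned Time - Downtime) / Planned Time * 100
Uptime = 541 - 86 = 455 min
Availability = 455 / 541 * 100 = 84.1%

84.1%


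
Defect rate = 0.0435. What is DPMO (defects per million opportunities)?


DPMO = defect_rate * 1000000 = 0.0435 * 1000000

43500


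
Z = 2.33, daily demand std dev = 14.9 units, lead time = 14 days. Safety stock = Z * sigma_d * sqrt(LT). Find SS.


Formula: SS = z * sigma_d * sqrt(LT)
sqrt(LT) = sqrt(14) = 3.7417
SS = 2.33 * 14.9 * 3.7417
SS = 129.9 units

129.9 units


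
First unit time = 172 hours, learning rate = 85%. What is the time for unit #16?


Formula: T_n = T_1 * (learning_rate)^(log2(n)) where learning_rate = rate/100
Doublings = log2(16) = 4
T_n = 172 * 0.85^4
T_n = 172 * 0.522 = 89.8 hours

89.8 hours
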